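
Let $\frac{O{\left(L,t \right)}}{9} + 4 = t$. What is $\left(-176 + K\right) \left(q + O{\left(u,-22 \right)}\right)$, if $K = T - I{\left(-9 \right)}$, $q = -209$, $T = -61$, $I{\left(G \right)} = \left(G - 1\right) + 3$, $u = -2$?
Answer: $101890$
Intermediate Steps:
$I{\left(G \right)} = 2 + G$ ($I{\left(G \right)} = \left(-1 + G\right) + 3 = 2 + G$)
$O{\left(L,t \right)} = -36 + 9 t$
$K = -54$ ($K = -61 - \left(2 - 9\right) = -61 - -7 = -61 + 7 = -54$)
$\left(-176 + K\right) \left(q + O{\left(u,-22 \right)}\right) = \left(-176 - 54\right) \left(-209 + \left(-36 + 9 \left(-22\right)\right)\right) = - 230 \left(-209 - 234\right) = \left(-230\right) \left(-443\right) = 101890$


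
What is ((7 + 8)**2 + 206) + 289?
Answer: 720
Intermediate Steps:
((7 + 8)**2 + 206) + 289 = (15**2 + 206) + 289 = (225 + 206) + 289 = 431 + 289 = 720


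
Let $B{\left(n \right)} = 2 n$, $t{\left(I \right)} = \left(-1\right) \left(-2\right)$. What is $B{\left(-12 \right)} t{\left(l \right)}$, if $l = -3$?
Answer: $-48$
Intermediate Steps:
$t{\left(I \right)} = 2$
$B{\left(-12 \right)} t{\left(l \right)} = 2 \left(-12\right) 2 = \left(-24\right) 2 = -48$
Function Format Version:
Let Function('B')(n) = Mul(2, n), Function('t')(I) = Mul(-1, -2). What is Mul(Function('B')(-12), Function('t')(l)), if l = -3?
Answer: -48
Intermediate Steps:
Function('t')(I) = 2
Mul(Function('B')(-12), Function('t')(l)) = Mul(Mul(2, -12), 2) = Mul(-24, 2) = -48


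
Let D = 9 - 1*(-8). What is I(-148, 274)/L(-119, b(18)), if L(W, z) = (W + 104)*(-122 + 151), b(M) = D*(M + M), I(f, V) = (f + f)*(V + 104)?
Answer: 37296/145 ≈ 257.21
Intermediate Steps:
I(f, V) = 2*f*(104 + V) (I(f, V) = (2*f)*(104 + V) = 2*f*(104 + V))
D = 17 (D = 9 + 8 = 17)
b(M) = 34*M (b(M) = 17*(M + M) = 17*(2*M) = 34*M)
L(W, z) = 3016 + 29*W (L(W, z) = (104 + W)*29 = 3016 + 29*W)
I(-148, 274)/L(-119, b(18)) = (2*(-148)*(104 + 274))/(3016 + 29*(-119)) = (2*(-148)*378)/(3016 - 3451) = -111888/(-435) = -111888*(-1/435) = 37296/145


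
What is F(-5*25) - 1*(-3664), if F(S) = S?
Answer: 3539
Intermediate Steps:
F(-5*25) - 1*(-3664) = -5*25 - 1*(-3664) = -125 + 3664 = 3539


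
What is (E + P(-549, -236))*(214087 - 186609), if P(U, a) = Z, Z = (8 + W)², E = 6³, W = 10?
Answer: 14838120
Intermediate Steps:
E = 216
Z = 324 (Z = (8 + 10)² = 18² = 324)
P(U, a) = 324
(E + P(-549, -236))*(214087 - 186609) = (216 + 324)*(214087 - 186609) = 540*27478 = 14838120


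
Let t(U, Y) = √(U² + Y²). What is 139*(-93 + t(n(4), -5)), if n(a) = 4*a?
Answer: -12927 + 139*√281 ≈ -10597.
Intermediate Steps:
139*(-93 + t(n(4), -5)) = 139*(-93 + √((4*4)² + (-5)²)) = 139*(-93 + √(16² + 25)) = 139*(-93 + √(256 + 25)) = 139*(-93 + √281) = -12927 + 139*√281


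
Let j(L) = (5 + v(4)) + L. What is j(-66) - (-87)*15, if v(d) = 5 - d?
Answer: 1245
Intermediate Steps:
j(L) = 6 + L (j(L) = (5 + (5 - 1*4)) + L = (5 + (5 - 4)) + L = (5 + 1) + L = 6 + L)
j(-66) - (-87)*15 = (6 - 66) - (-87)*15 = -60 - 1*(-1305) = -60 + 1305 = 1245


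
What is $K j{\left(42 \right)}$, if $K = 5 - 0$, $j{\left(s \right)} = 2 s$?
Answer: $420$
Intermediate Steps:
$K = 5$ ($K = 5 + 0 = 5$)
$K j{\left(42 \right)} = 5 \cdot 2 \cdot 42 = 5 \cdot 84 = 420$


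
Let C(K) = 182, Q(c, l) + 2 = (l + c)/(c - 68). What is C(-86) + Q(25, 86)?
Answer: 7629/43 ≈ 177.42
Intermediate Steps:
Q(c, l) = -2 + (c + l)/(-68 + c) (Q(c, l) = -2 + (l + c)/(c - 68) = -2 + (c + l)/(-68 + c))
C(-86) + Q(25, 86) = 182 + (136 + 86 - 1*25)/(-68 + 25) = 182 + (136 + 86 - 25)/(-43) = 182 - 1/43*197 = 182 - 197/43 = 7629/43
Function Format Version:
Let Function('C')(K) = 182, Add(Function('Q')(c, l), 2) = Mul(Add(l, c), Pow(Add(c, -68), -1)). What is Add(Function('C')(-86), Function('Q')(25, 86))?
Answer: Rational(7629, 43) ≈ 177.42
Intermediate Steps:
Function('Q')(c, l) = Add(-2, Mul(Pow(Add(-68, c), -1), Add(c, l))) (Function('Q')(c, l) = Add(-2, Mul(Add(l, c), Pow(Add(c, -68), -1))) = Add(-2, Mul(Add(c, l), Pow(Add(-68, c), -1))) = Add(-2, Mul(Pow(Add(-68, c), -1), Add(c, l))))
Add(Function('C')(-86), Function('Q')(25, 86)) = Add(182, Mul(Pow(Add(-68, 25), -1), Add(136, 86, Mul(-1, 25)))) = Add(182, Mul(Pow(-43, -1), Add(136, 86, -25))) = Add(182, Mul(Rational(-1, 43), 197)) = Add(182, Rational(-197, 43)) = Rational(7629, 43)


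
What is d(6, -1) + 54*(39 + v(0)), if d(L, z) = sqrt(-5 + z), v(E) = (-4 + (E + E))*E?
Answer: 2106 + I*sqrt(6) ≈ 2106.0 + 2.4495*I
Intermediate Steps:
v(E) = E*(-4 + 2*E) (v(E) = (-4 + 2*E)*E = E*(-4 + 2*E))
d(6, -1) + 54*(39 + v(0)) = sqrt(-5 - 1) + 54*(39 + 2*0*(-2 + 0)) = sqrt(-6) + 54*(39 + 2*0*(-2)) = I*sqrt(6) + 54*(39 + 0) = I*sqrt(6) + 54*39 = I*sqrt(6) + 2106 = 2106 + I*sqrt(6)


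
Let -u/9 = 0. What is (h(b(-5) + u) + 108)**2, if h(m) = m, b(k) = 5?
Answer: 12769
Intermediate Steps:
u = 0 (u = -9*0 = 0)
(h(b(-5) + u) + 108)**2 = ((5 + 0) + 108)**2 = (5 + 108)**2 = 113**2 = 12769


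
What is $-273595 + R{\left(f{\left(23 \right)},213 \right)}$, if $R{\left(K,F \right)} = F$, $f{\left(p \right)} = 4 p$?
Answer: $-273382$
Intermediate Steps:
$-273595 + R{\left(f{\left(23 \right)},213 \right)} = -273595 + 213 = -273382$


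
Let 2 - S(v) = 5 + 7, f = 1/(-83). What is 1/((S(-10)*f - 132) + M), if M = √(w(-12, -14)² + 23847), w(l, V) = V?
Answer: 908518/45817311 + 6889*√24043/45817311 ≈ 0.043143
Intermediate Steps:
f = -1/83 ≈ -0.012048
S(v) = -10 (S(v) = 2 - (5 + 7) = 2 - 1*12 = 2 - 12 = -10)
M = √24043 (M = √((-14)² + 23847) = √(196 + 23847) = √24043 ≈ 155.06)
1/((S(-10)*f - 132) + M) = 1/((-10*(-1/83) - 132) + √24043) = 1/((10/83 - 132) + √24043) = 1/(-10946/83 + √24043)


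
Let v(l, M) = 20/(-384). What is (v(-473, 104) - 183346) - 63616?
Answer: -23708357/96 ≈ -2.4696e+5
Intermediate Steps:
v(l, M) = -5/96 (v(l, M) = 20*(-1/384) = -5/96)
(v(-473, 104) - 183346) - 63616 = (-5/96 - 183346) - 63616 = -17601221/96 - 63616 = -23708357/96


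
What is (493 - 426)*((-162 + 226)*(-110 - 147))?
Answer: -1102016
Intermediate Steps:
(493 - 426)*((-162 + 226)*(-110 - 147)) = 67*(64*(-257)) = 67*(-16448) = -1102016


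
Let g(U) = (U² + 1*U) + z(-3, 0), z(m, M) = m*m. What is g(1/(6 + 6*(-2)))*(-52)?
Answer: -4147/9 ≈ -460.78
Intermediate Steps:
z(m, M) = m²
g(U) = 9 + U + U² (g(U) = (U² + 1*U) + (-3)² = (U² + U) + 9 = (U + U²) + 9 = 9 + U + U²)
g(1/(6 + 6*(-2)))*(-52) = (9 + 1/(6 + 6*(-2)) + (1/(6 + 6*(-2)))²)*(-52) = (9 + 1/(6 - 12) + (1/(6 - 12))²)*(-52) = (9 + 1/(-6) + (1/(-6))²)*(-52) = (9 - ⅙ + (-⅙)²)*(-52) = (9 - ⅙ + 1/36)*(-52) = (319/36)*(-52) = -4147/9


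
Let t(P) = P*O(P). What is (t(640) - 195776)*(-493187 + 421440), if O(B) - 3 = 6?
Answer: 13633077952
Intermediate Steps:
O(B) = 9 (O(B) = 3 + 6 = 9)
t(P) = 9*P (t(P) = P*9 = 9*P)
(t(640) - 195776)*(-493187 + 421440) = (9*640 - 195776)*(-493187 + 421440) = (5760 - 195776)*(-71747) = -190016*(-71747) = 13633077952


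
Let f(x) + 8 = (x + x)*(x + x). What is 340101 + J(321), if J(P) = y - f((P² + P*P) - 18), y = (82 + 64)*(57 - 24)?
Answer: -169849143457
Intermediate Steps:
y = 4818 (y = 146*33 = 4818)
f(x) = -8 + 4*x² (f(x) = -8 + (x + x)*(x + x) = -8 + (2*x)*(2*x) = -8 + 4*x²)
J(P) = 4826 - 4*(-18 + 2*P²)² (J(P) = 4818 - (-8 + 4*((P² + P*P) - 18)²) = 4818 - (-8 + 4*((P² + P²) - 18)²) = 4818 - (-8 + 4*(2*P² - 18)²) = 4818 - (-8 + 4*(-18 + 2*P²)²) = 4818 + (8 - 4*(-18 + 2*P²)²) = 4826 - 4*(-18 + 2*P²)²)
340101 + J(321) = 340101 + (4826 - 16*(-9 + 321²)²) = 340101 + (4826 - 16*(-9 + 103041)²) = 340101 + (4826 - 16*103032²) = 340101 + (4826 - 16*10615593024) = 340101 + (4826 - 169849488384) = 340101 - 169849483558 = -169849143457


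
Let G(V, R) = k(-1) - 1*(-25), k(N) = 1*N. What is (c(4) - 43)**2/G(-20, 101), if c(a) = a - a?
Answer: 1849/24 ≈ 77.042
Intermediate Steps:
k(N) = N
c(a) = 0
G(V, R) = 24 (G(V, R) = -1 - 1*(-25) = -1 + 25 = 24)
(c(4) - 43)**2/G(-20, 101) = (0 - 43)**2/24 = (-43)**2*(1/24) = 1849*(1/24) = 1849/24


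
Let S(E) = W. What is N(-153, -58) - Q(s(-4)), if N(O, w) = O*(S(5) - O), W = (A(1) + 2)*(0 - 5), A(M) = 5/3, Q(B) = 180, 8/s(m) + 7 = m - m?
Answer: -20784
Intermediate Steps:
s(m) = -8/7 (s(m) = 8/(-7 + (m - m)) = 8/(-7 + 0) = 8/(-7) = 8*(-1/7) = -8/7)
A(M) = 5/3 (A(M) = 5*(1/3) = 5/3)
W = -55/3 (W = (5/3 + 2)*(0 - 5) = (11/3)*(-5) = -55/3 ≈ -18.333)
S(E) = -55/3
N(O, w) = O*(-55/3 - O)
N(-153, -58) - Q(s(-4)) = -1/3*(-153)*(55 + 3*(-153)) - 1*180 = -1/3*(-153)*(55 - 459) - 180 = -1/3*(-153)*(-404) - 180 = -20604 - 180 = -20784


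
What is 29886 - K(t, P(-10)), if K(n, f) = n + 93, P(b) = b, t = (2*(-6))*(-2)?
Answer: 29769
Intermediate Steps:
t = 24 (t = -12*(-2) = 24)
K(n, f) = 93 + n
29886 - K(t, P(-10)) = 29886 - (93 + 24) = 29886 - 1*117 = 29886 - 117 = 29769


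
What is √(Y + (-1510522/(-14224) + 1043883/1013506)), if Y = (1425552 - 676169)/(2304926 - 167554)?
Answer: √99740453754990775279853070699110/962893389400124 ≈ 10.372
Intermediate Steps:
Y = 749383/2137372 ≈ 0.35061
√(Y + (-1510522/(-14224) + 1043883/1013506)) = √(749383/2137372 + (-1510522/(-14224) + 1043883/1013506)) = √(749383/2137372 + (-1510522*(-1/14224) + 1043883*(1/1013506))) = √(749383/2137372 + (755261/7112 + 1043883/1013506)) = √(749383/2137372 + 386442825481/3604027336) = √(207168217900277405/1925786778800248) = √99740453754990775279853070699110/962893389400124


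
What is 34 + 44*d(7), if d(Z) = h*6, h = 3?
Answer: 826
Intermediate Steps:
d(Z) = 18 (d(Z) = 3*6 = 18)
34 + 44*d(7) = 34 + 44*18 = 34 + 792 = 826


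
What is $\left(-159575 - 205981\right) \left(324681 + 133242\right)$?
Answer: $-167396500188$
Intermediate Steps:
$\left(-159575 - 205981\right) \left(324681 + 133242\right) = \left(-365556\right) 457923 = -167396500188$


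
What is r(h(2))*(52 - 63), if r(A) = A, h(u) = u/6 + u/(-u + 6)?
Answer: -55/6 ≈ -9.1667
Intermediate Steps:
h(u) = u/6 + u/(6 - u) (h(u) = u*(1/6) + u/(6 - u) = u/6 + u/(6 - u))
r(h(2))*(52 - 63) = ((1/6)*2*(-12 + 2)/(-6 + 2))*(52 - 63) = ((1/6)*2*(-10)/(-4))*(-11) = ((1/6)*2*(-1/4)*(-10))*(-11) = (5/6)*(-11) = -55/6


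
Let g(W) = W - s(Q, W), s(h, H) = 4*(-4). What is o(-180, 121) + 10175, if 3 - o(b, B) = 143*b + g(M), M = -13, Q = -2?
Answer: 35915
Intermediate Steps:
s(h, H) = -16
g(W) = 16 + W (g(W) = W - 1*(-16) = W + 16 = 16 + W)
o(b, B) = -143*b (o(b, B) = 3 - (143*b + (16 - 13)) = 3 - (143*b + 3) = 3 - (3 + 143*b) = 3 + (-3 - 143*b) = -143*b)
o(-180, 121) + 10175 = -143*(-180) + 10175 = 25740 + 10175 = 35915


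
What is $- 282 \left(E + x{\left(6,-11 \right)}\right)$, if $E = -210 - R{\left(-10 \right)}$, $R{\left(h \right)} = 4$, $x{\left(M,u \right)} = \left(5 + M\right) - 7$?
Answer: $59220$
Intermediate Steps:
$x{\left(M,u \right)} = -2 + M$
$E = -214$ ($E = -210 - 4 = -214$)
$- 282 \left(E + x{\left(6,-11 \right)}\right) = - 282 \left(-214 + \left(-2 + 6\right)\right) = - 282 \left(-214 + 4\right) = \left(-282\right) \left(-210\right) = 59220$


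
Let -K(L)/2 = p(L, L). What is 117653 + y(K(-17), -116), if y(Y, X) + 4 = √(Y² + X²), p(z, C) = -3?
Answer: 117649 + 2*√3373 ≈ 1.1777e+5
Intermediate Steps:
K(L) = 6 (K(L) = -2*(-3) = 6)
y(Y, X) = -4 + √(X² + Y²) (y(Y, X) = -4 + √(Y² + X²) = -4 + √(X² + Y²))
117653 + y(K(-17), -116) = 117653 + (-4 + √((-116)² + 6²)) = 117653 + (-4 + √(13456 + 36)) = 117653 + (-4 + √13492) = 117653 + (-4 + 2*√3373) = 117649 + 2*√3373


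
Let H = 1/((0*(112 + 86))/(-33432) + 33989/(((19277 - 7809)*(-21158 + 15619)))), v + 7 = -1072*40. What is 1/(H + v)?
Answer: -33989/1521207495 ≈ -2.2343e-5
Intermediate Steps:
v = -42887 (v = -7 - 1072*40 = -7 - 42880 = -42887)
H = -63521252/33989 (H = 1/((0*198)*(-1/33432) + 33989/((11468*(-5539)))) = 1/(0*(-1/33432) + 33989/(-63521252)) = 1/(0 + 33989*(-1/63521252)) = 1/(0 - 33989/63521252) = 1/(-33989/63521252) = -63521252/33989 ≈ -1868.9)
1/(H + v) = 1/(-63521252/33989 - 42887) = 1/(-1521207495/33989) = -33989/1521207495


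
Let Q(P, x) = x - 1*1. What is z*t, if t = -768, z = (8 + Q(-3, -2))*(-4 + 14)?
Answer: -38400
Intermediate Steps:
Q(P, x) = -1 + x (Q(P, x) = x - 1 = -1 + x)
z = 50 (z = (8 + (-1 - 2))*(-4 + 14) = (8 - 3)*10 = 5*10 = 50)
z*t = 50*(-768) = -38400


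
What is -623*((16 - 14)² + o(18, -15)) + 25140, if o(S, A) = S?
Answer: 11434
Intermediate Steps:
-623*((16 - 14)² + o(18, -15)) + 25140 = -623*((16 - 14)² + 18) + 25140 = -623*(2² + 18) + 25140 = -623*(4 + 18) + 25140 = -623*22 + 25140 = -13706 + 25140 = 11434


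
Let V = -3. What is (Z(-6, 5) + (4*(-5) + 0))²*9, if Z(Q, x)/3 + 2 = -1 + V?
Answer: 12996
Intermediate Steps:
Z(Q, x) = -18 (Z(Q, x) = -6 + 3*(-1 - 3) = -6 + 3*(-4) = -6 - 12 = -18)
(Z(-6, 5) + (4*(-5) + 0))²*9 = (-18 + (4*(-5) + 0))²*9 = (-18 + (-20 + 0))²*9 = (-18 - 20)²*9 = (-38)²*9 = 1444*9 = 12996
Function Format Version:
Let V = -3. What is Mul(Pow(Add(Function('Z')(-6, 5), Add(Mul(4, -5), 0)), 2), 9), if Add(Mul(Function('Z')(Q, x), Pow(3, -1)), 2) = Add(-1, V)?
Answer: 12996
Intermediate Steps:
Function('Z')(Q, x) = -18 (Function('Z')(Q, x) = Add(-6, Mul(3, Add(-1, -3))) = Add(-6, Mul(3, -4)) = Add(-6, -12) = -18)
Mul(Pow(Add(Function('Z')(-6, 5), Add(Mul(4, -5), 0)), 2), 9) = Mul(Pow(Add(-18, Add(Mul(4, -5), 0)), 2), 9) = Mul(Pow(Add(-18, Add(-20, 0)), 2), 9) = Mul(Pow(Add(-18, -20), 2), 9) = Mul(Pow(-38, 2), 9) = Mul(1444, 9) = 12996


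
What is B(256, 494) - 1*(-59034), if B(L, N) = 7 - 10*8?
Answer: 58961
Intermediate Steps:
B(L, N) = -73 (B(L, N) = 7 - 80 = -73)
B(256, 494) - 1*(-59034) = -73 - 1*(-59034) = -73 + 59034 = 58961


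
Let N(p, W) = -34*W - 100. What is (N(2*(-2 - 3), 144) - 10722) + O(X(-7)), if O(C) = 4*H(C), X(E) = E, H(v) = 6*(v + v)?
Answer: -16054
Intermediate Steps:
H(v) = 12*v (H(v) = 6*(2*v) = 12*v)
N(p, W) = -100 - 34*W
O(C) = 48*C (O(C) = 4*(12*C) = 48*C)
(N(2*(-2 - 3), 144) - 10722) + O(X(-7)) = ((-100 - 34*144) - 10722) + 48*(-7) = ((-100 - 4896) - 10722) - 336 = (-4996 - 10722) - 336 = -15718 - 336 = -16054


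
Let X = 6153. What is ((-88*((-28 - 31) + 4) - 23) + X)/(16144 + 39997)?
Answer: 10970/56141 ≈ 0.19540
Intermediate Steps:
((-88*((-28 - 31) + 4) - 23) + X)/(16144 + 39997) = ((-88*((-28 - 31) + 4) - 23) + 6153)/(16144 + 39997) = ((-88*(-59 + 4) - 23) + 6153)/56141 = ((-88*(-55) - 23) + 6153)*(1/56141) = ((4840 - 23) + 6153)*(1/56141) = (4817 + 6153)*(1/56141) = 10970*(1/56141) = 10970/56141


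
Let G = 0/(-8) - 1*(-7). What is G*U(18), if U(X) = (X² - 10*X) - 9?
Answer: 945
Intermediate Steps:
U(X) = -9 + X² - 10*X
G = 7 (G = 0*(-⅛) + 7 = 0 + 7 = 7)
G*U(18) = 7*(-9 + 18² - 10*18) = 7*(-9 + 324 - 180) = 7*135 = 945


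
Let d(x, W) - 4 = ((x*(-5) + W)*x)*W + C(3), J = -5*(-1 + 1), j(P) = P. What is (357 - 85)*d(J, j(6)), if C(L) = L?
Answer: 1904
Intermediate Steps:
J = 0 (J = -5*0 = 0)
d(x, W) = 7 + W*x*(W - 5*x) (d(x, W) = 4 + (((x*(-5) + W)*x)*W + 3) = 4 + (((-5*x + W)*x)*W + 3) = 4 + (((W - 5*x)*x)*W + 3) = 4 + ((x*(W - 5*x))*W + 3) = 4 + (W*x*(W - 5*x) + 3) = 4 + (3 + W*x*(W - 5*x)) = 7 + W*x*(W - 5*x))
(357 - 85)*d(J, j(6)) = (357 - 85)*(7 + 0*6**2 - 5*6*0**2) = 272*(7 + 0*36 - 5*6*0) = 272*(7 + 0 + 0) = 272*7 = 1904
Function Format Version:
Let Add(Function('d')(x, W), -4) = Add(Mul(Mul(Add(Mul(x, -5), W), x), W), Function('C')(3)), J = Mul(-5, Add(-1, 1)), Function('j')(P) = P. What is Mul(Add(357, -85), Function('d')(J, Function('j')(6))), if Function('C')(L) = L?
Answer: 1904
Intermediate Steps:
J = 0 (J = Mul(-5, 0) = 0)
Function('d')(x, W) = Add(7, Mul(W, x, Add(W, Mul(-5, x)))) (Function('d')(x, W) = Add(4, Add(Mul(Mul(Add(Mul(x, -5), W), x), W), 3)) = Add(4, Add(Mul(Mul(Add(Mul(-5, x), W), x), W), 3)) = Add(4, Add(Mul(Mul(Add(W, Mul(-5, x)), x), W), 3)) = Add(4, Add(Mul(Mul(x, Add(W, Mul(-5, x))), W), 3)) = Add(4, Add(Mul(W, x, Add(W, Mul(-5, x))), 3)) = Add(4, Add(3, Mul(W, x, Add(W, Mul(-5, x))))) = Add(7, Mul(W, x, Add(W, Mul(-5, x)))))
Mul(Add(357, -85), Function('d')(J, Function('j')(6))) = Mul(Add(357, -85), Add(7, Mul(0, Pow(6, 2)), Mul(-5, 6, Pow(0, 2)))) = Mul(272, Add(7, Mul(0, 36), Mul(-5, 6, 0))) = Mul(272, Add(7, 0, 0)) = Mul(272, 7) = 1904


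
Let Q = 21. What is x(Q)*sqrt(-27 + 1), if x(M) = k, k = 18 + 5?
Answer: 23*I*sqrt(26) ≈ 117.28*I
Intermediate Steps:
k = 23
x(M) = 23
x(Q)*sqrt(-27 + 1) = 23*sqrt(-27 + 1) = 23*sqrt(-26) = 23*(I*sqrt(26)) = 23*I*sqrt(26)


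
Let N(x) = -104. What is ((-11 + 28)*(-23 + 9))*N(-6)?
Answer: 24752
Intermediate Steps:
((-11 + 28)*(-23 + 9))*N(-6) = ((-11 + 28)*(-23 + 9))*(-104) = (17*(-14))*(-104) = -238*(-104) = 24752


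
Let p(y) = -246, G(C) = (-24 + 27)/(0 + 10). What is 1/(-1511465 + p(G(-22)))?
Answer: -1/1511711 ≈ -6.6150e-7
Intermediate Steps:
G(C) = 3/10
1/(-1511465 + p(G(-22))) = 1/(-1511465 - 246) = 1/(-1511711) = -1/1511711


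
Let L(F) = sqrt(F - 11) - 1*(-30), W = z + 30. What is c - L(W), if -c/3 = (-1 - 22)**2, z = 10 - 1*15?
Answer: -1617 - sqrt(14) ≈ -1620.7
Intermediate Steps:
z = -5 (z = 10 - 15 = -5)
W = 25 (W = -5 + 30 = 25)
c = -1587 (c = -3*(-1 - 22)**2 = -3*(-23)**2 = -3*529 = -1587)
L(F) = 30 + sqrt(-11 + F) (L(F) = sqrt(-11 + F) + 30 = 30 + sqrt(-11 + F))
c - L(W) = -1587 - (30 + sqrt(-11 + 25)) = -1587 - (30 + sqrt(14)) = -1587 + (-30 - sqrt(14)) = -1617 - sqrt(14)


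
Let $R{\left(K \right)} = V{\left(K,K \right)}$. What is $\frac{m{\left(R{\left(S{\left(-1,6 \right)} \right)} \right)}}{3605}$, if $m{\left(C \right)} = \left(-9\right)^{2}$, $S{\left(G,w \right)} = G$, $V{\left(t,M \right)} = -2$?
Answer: $\frac{81}{3605} \approx 0.022469$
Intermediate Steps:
$R{\left(K \right)} = -2$
$m{\left(C \right)} = 81$
$\frac{m{\left(R{\left(S{\left(-1,6 \right)} \right)} \right)}}{3605} = \frac{81}{3605}$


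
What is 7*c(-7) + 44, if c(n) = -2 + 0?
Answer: 30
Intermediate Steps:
c(n) = -2
7*c(-7) + 44 = 7*(-2) + 44 = -14 + 44 = 30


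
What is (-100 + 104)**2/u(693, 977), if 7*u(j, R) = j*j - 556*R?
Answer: -112/62963 ≈ -0.0017788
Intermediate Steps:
u(j, R) = -556*R/7 + j**2/7 (u(j, R) = (j*j - 556*R)/7 = (j**2 - 556*R)/7 = -556*R/7 + j**2/7)
(-100 + 104)**2/u(693, 977) = (-100 + 104)**2/(-556/7*977 + (1/7)*693**2) = 4**2/(-543212/7 + (1/7)*480249) = 16/(-543212/7 + 68607) = 16/(-62963/7) = 16*(-7/62963) = -112/62963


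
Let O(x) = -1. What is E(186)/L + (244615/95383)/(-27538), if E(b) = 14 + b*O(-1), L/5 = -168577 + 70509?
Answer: 11851446221/45998393566370 ≈ 0.00025765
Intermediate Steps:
L = -490340 (L = 5*(-168577 + 70509) = 5*(-98068) = -490340)
E(b) = 14 - b (E(b) = 14 + b*(-1) = 14 - b)
E(186)/L + (244615/95383)/(-27538) = (14 - 1*186)/(-490340) + (244615/95383)/(-27538) = (14 - 186)*(-1/490340) + (244615*(1/95383))*(-1/27538) = -172*(-1/490340) + (244615/95383)*(-1/27538) = 43/122585 - 34945/375236722 = 11851446221/45998393566370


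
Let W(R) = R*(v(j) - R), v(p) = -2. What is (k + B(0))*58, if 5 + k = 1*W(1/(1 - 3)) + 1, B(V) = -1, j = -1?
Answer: -493/2 ≈ -246.50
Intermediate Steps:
W(R) = R*(-2 - R)
k = -13/4 (k = -5 + (1*(-(2 + 1/(1 - 3))/(1 - 3)) + 1) = -5 + (1*(-1*(2 + 1/(-2))/(-2)) + 1) = -5 + (1*(-1*(-½)*(2 - ½)) + 1) = -5 + (1*(-1*(-½)*3/2) + 1) = -5 + (1*(¾) + 1) = -5 + (¾ + 1) = -5 + 7/4 = -13/4 ≈ -3.2500)
(k + B(0))*58 = (-13/4 - 1)*58 = -17/4*58 = -493/2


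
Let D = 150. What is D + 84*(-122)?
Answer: -10098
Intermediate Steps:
D + 84*(-122) = 150 + 84*(-122) = 150 - 10248 = -10098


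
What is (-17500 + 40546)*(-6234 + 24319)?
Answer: 416786910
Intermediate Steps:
(-17500 + 40546)*(-6234 + 24319) = 23046*18085 = 416786910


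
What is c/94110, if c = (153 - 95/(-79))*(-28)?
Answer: -170548/3717345 ≈ -0.045879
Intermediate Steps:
c = -341096/79 (c = (153 - 95*(-1/79))*(-28) = (153 + 95/79)*(-28) = (12182/79)*(-28) = -341096/79 ≈ -4317.7)
c/94110 = -341096/79/94110 = -341096/79*1/94110 = -170548/3717345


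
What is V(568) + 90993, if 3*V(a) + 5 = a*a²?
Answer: 183523406/3 ≈ 6.1174e+7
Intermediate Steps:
V(a) = -5/3 + a³/3 (V(a) = -5/3 + (a*a²)/3 = -5/3 + a³/3)
V(568) + 90993 = (-5/3 + (⅓)*568³) + 90993 = (-5/3 + (⅓)*183250432) + 90993 = (-5/3 + 183250432/3) + 90993 = 183250427/3 + 90993 = 183523406/3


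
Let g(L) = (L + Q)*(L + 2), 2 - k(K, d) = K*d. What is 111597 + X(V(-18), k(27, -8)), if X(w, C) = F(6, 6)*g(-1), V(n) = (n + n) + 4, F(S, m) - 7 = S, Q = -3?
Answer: 111545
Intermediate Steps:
k(K, d) = 2 - K*d
F(S, m) = 7 + S
g(L) = (-3 + L)*(2 + L) (g(L) = (L - 3)*(L + 2) = (-3 + L)*(2 + L))
V(n) = 4 + 2*n (V(n) = 2*n + 4 = 4 + 2*n)
X(w, C) = -52 (X(w, C) = (7 + 6)*(-6 + (-1)² - 1*(-1)) = 13*(-6 + 1 + 1) = 13*(-4) = -52)
111597 + X(V(-18), k(27, -8)) = 111597 - 52 = 111545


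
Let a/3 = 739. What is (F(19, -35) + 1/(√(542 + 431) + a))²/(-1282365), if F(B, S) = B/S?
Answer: -4351568864391403/18967432935950026857000 - 93290609*√973/541926655312857910200 ≈ -2.2943e-7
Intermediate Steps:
a = 2217 (a = 3*739 = 2217)
(F(19, -35) + 1/(√(542 + 431) + a))²/(-1282365) = (19/(-35) + 1/(√(542 + 431) + 2217))²/(-1282365) = (19*(-1/35) + 1/(√973 + 2217))²*(-1/1282365) = (-19/35 + 1/(2217 + √973))²*(-1/1282365) = -(-19/35 + 1/(2217 + √973))²/1282365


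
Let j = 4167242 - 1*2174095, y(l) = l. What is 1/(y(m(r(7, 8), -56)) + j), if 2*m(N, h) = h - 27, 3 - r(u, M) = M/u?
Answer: 2/3986211 ≈ 5.0173e-7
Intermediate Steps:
r(u, M) = 3 - M/u
m(N, h) = -27/2 + h/2 (m(N, h) = (h - 27)/2 = (-27 + h)/2 = -27/2 + h/2)
j = 1993147 (j = 4167242 - 2174095 = 1993147)
1/(y(m(r(7, 8), -56)) + j) = 1/((-27/2 + (½)*(-56)) + 1993147) = 1/((-27/2 - 28) + 1993147) = 1/(-83/2 + 1993147) = 1/(3986211/2) = 2/3986211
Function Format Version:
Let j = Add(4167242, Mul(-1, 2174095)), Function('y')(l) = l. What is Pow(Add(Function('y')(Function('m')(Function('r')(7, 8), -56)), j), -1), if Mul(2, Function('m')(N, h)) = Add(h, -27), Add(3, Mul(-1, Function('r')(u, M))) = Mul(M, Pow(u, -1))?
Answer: Rational(2, 3986211) ≈ 5.0173e-7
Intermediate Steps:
Function('r')(u, M) = Add(3, Mul(-1, M, Pow(u, -1))) (Function('r')(u, M) = Add(3, Mul(-1, Mul(M, Pow(u, -1)))) = Add(3, Mul(-1, M, Pow(u, -1))))
Function('m')(N, h) = Add(Rational(-27, 2), Mul(Rational(1, 2), h)) (Function('m')(N, h) = Mul(Rational(1, 2), Add(h, -27)) = Mul(Rational(1, 2), Add(-27, h)) = Add(Rational(-27, 2), Mul(Rational(1, 2), h)))
j = 1993147 (j = Add(4167242, -2174095) = 1993147)
Pow(Add(Function('y')(Function('m')(Function('r')(7, 8), -56)), j), -1) = Pow(Add(Add(Rational(-27, 2), Mul(Rational(1, 2), -56)), 1993147), -1) = Pow(Add(Add(Rational(-27, 2), -28), 1993147), -1) = Pow(Add(Rational(-83, 2), 1993147), -1) = Pow(Rational(3986211, 2), -1) = Rational(2, 3986211)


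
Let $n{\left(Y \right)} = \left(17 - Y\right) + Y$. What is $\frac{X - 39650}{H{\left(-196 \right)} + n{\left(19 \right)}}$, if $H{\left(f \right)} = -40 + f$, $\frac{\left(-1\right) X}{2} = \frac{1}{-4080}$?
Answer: $\frac{80885999}{446760} \approx 181.05$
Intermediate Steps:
$X = \frac{1}{2040}$ ($X = - \frac{2}{-4080} = \left(-2\right) \left(- \frac{1}{4080}\right) = \frac{1}{2040} \approx 0.0004902$)
$n{\left(Y \right)} = 17$
$\frac{X - 39650}{H{\left(-196 \right)} + n{\left(19 \right)}} = \frac{\frac{1}{2040} - 39650}{\left(-40 - 196\right) + 17} = - \frac{80885999}{2040 \left(-236 + 17\right)} = - \frac{80885999}{2040 \left(-219\right)} = \left(- \frac{80885999}{2040}\right) \left(- \frac{1}{219}\right) = \frac{80885999}{446760}$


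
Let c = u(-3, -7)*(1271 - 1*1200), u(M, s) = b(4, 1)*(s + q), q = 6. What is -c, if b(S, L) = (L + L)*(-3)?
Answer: -426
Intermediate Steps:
b(S, L) = -6*L (b(S, L) = (2*L)*(-3) = -6*L)
u(M, s) = -36 - 6*s (u(M, s) = (-6*1)*(s + 6) = -6*(6 + s) = -36 - 6*s)
c = 426 (c = (-36 - 6*(-7))*(1271 - 1*1200) = (-36 + 42)*(1271 - 1200) = 6*71 = 426)
-c = -1*426 = -426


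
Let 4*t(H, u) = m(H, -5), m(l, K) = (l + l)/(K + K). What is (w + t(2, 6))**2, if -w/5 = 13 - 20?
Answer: 121801/100 ≈ 1218.0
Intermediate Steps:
m(l, K) = l/K (m(l, K) = (2*l)/((2*K)) = (2*l)*(1/(2*K)) = l/K)
t(H, u) = -H/20 (t(H, u) = (H/(-5))/4 = (H*(-1/5))/4 = (-H/5)/4 = -H/20)
w = 35 (w = -5*(13 - 20) = -5*(-7) = 35)
(w + t(2, 6))**2 = (35 - 1/20*2)**2 = (35 - 1/10)**2 = (349/10)**2 = 121801/100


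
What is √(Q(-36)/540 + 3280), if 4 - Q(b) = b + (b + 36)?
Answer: √265686/9 ≈ 57.272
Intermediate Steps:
Q(b) = -32 - 2*b (Q(b) = 4 - (b + (b + 36)) = 4 - (b + (36 + b)) = 4 - (36 + 2*b) = 4 + (-36 - 2*b) = -32 - 2*b)
√(Q(-36)/540 + 3280) = √((-32 - 2*(-36))/540 + 3280) = √((-32 + 72)*(1/540) + 3280) = √(40*(1/540) + 3280) = √(2/27 + 3280) = √(88562/27) = √265686/9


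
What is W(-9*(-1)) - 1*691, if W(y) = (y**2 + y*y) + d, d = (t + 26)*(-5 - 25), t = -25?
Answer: -559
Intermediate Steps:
d = -30 (d = (-25 + 26)*(-5 - 25) = 1*(-30) = -30)
W(y) = -30 + 2*y**2 (W(y) = (y**2 + y*y) - 30 = (y**2 + y**2) - 30 = 2*y**2 - 30 = -30 + 2*y**2)
W(-9*(-1)) - 1*691 = (-30 + 2*(-9*(-1))**2) - 1*691 = (-30 + 2*9**2) - 691 = (-30 + 2*81) - 691 = (-30 + 162) - 691 = 132 - 691 = -559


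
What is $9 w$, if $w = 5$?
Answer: $45$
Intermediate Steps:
$9 w = 9 \cdot 5 = 45$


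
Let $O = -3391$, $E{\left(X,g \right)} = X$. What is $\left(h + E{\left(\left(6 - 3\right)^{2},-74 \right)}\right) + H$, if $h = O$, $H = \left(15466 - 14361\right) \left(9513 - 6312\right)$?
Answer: $3533723$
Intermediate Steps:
$H = 3537105$ ($H = 1105 \cdot 3201 = 3537105$)
$h = -3391$
$\left(h + E{\left(\left(6 - 3\right)^{2},-74 \right)}\right) + H = \left(-3391 + \left(6 - 3\right)^{2}\right) + 3537105 = \left(-3391 + 3^{2}\right) + 3537105 = \left(-3391 + 9\right) + 3537105 = -3382 + 3537105 = 3533723$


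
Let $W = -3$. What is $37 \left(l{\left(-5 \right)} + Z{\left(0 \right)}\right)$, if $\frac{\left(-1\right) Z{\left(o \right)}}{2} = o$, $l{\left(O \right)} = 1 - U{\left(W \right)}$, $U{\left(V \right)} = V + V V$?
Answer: $-185$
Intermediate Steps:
$U{\left(V \right)} = V + V^{2}$
$l{\left(O \right)} = -5$ ($l{\left(O \right)} = 1 - - 3 \left(1 - 3\right) = 1 - \left(-3\right) \left(-2\right) = 1 - 6 = -5$)
$Z{\left(o \right)} = - 2 o$
$37 \left(l{\left(-5 \right)} + Z{\left(0 \right)}\right) = 37 \left(-5 - 0\right) = 37 \left(-5 + 0\right) = 37 \left(-5\right) = -185$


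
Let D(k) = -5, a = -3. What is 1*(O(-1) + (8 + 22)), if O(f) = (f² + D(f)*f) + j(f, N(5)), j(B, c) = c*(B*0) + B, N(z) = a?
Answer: 35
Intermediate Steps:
N(z) = -3
j(B, c) = B (j(B, c) = c*0 + B = 0 + B = B)
O(f) = f² - 4*f (O(f) = (f² - 5*f) + f = f² - 4*f)
1*(O(-1) + (8 + 22)) = 1*(-(-4 - 1) + (8 + 22)) = 1*(-1*(-5) + 30) = 1*(5 + 30) = 1*35 = 35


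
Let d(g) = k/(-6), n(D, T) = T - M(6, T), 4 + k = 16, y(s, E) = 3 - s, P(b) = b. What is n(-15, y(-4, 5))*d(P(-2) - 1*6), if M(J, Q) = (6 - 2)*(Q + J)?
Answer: 90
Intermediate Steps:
k = 12 (k = -4 + 16 = 12)
M(J, Q) = 4*J + 4*Q (M(J, Q) = 4*(J + Q) = 4*J + 4*Q)
n(D, T) = -24 - 3*T (n(D, T) = T - (4*6 + 4*T) = T - (24 + 4*T) = T + (-24 - 4*T) = -24 - 3*T)
d(g) = -2 (d(g) = 12/(-6) = 12*(-⅙) = -2)
n(-15, y(-4, 5))*d(P(-2) - 1*6) = (-24 - 3*(3 - 1*(-4)))*(-2) = (-24 - 3*(3 + 4))*(-2) = (-24 - 3*7)*(-2) = (-24 - 21)*(-2) = -45*(-2) = 90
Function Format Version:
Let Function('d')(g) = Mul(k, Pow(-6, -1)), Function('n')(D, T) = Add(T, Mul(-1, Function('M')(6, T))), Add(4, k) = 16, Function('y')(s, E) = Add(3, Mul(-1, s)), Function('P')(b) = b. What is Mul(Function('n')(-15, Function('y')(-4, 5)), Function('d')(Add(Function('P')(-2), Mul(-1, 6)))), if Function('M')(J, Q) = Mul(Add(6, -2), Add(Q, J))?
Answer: 90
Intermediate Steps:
k = 12 (k = Add(-4, 16) = 12)
Function('M')(J, Q) = Add(Mul(4, J), Mul(4, Q)) (Function('M')(J, Q) = Mul(4, Add(J, Q)) = Add(Mul(4, J), Mul(4, Q)))
Function('n')(D, T) = Add(-24, Mul(-3, T)) (Function('n')(D, T) = Add(T, Mul(-1, Add(Mul(4, 6), Mul(4, T)))) = Add(T, Mul(-1, Add(24, Mul(4, T)))) = Add(T, Add(-24, Mul(-4, T))) = Add(-24, Mul(-3, T)))
Function('d')(g) = -2 (Function('d')(g) = Mul(12, Pow(-6, -1)) = Mul(12, Rational(-1, 6)) = -2)
Mul(Function('n')(-15, Function('y')(-4, 5)), Function('d')(Add(Function('P')(-2), Mul(-1, 6)))) = Mul(Add(-24, Mul(-3, Add(3, Mul(-1, -4)))), -2) = Mul(Add(-24, Mul(-3, Add(3, 4))), -2) = Mul(Add(-24, Mul(-3, 7)), -2) = Mul(Add(-24, -21), -2) = Mul(-45, -2) = 90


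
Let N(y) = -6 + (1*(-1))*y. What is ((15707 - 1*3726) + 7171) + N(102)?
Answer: 19044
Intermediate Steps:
N(y) = -6 - y
((15707 - 1*3726) + 7171) + N(102) = ((15707 - 1*3726) + 7171) + (-6 - 1*102) = ((15707 - 3726) + 7171) + (-6 - 102) = (11981 + 7171) - 108 = 19152 - 108 = 19044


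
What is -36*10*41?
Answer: -14760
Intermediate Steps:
-36*10*41 = -360*41 = -14760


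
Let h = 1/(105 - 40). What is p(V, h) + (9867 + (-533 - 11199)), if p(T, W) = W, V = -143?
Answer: -121224/65 ≈ -1865.0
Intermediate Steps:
h = 1/65 ≈ 0.015385
p(V, h) + (9867 + (-533 - 11199)) = 1/65 + (9867 + (-533 - 11199)) = 1/65 + (9867 - 11732) = 1/65 - 1865 = -121224/65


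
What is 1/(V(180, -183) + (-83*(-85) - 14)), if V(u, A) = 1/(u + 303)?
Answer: 483/3400804 ≈ 0.00014203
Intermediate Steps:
V(u, A) = 1/(303 + u)
1/(V(180, -183) + (-83*(-85) - 14)) = 1/(1/(303 + 180) + (-83*(-85) - 14)) = 1/(1/483 + (7055 - 14)) = 1/(1/483 + 7041) = 1/(3400804/483) = 483/3400804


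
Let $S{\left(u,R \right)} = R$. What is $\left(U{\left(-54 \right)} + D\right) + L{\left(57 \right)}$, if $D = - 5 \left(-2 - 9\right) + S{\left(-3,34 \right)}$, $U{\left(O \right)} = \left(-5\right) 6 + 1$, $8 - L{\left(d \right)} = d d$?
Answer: $-3181$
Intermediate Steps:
$L{\left(d \right)} = 8 - d^{2}$ ($L{\left(d \right)} = 8 - d d = 8 - d^{2}$)
$U{\left(O \right)} = -29$ ($U{\left(O \right)} = -30 + 1 = -29$)
$D = 89$ ($D = - 5 \left(-2 - 9\right) + 34 = \left(-5\right) \left(-11\right) + 34 = 55 + 34 = 89$)
$\left(U{\left(-54 \right)} + D\right) + L{\left(57 \right)} = \left(-29 + 89\right) + \left(8 - 57^{2}\right) = 60 + \left(8 - 3249\right) = 60 - 3241 = -3181$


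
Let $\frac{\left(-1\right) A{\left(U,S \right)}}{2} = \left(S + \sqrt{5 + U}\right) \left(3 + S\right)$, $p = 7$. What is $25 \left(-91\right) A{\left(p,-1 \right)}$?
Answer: $-9100 + 18200 \sqrt{3} \approx 22423.0$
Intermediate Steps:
$A{\left(U,S \right)} = - 2 \left(3 + S\right) \left(S + \sqrt{5 + U}\right)$ ($A{\left(U,S \right)} = - 2 \left(S + \sqrt{5 + U}\right) \left(3 + S\right) = - 2 \left(3 + S\right) \left(S + \sqrt{5 + U}\right)$)
$25 \left(-91\right) A{\left(p,-1 \right)} = 25 \left(-91\right) \left(\left(-6\right) \left(-1\right) - 6 \sqrt{5 + 7} - 2 \left(-1\right)^{2} - - 2 \sqrt{5 + 7}\right) = - 2275 \left(6 - 6 \sqrt{12} - 2 - - 2 \sqrt{12}\right) = - 2275 \left(6 - 6 \cdot 2 \sqrt{3} - 2 - - 2 \cdot 2 \sqrt{3}\right) = - 2275 \left(6 - 12 \sqrt{3} - 2 + 4 \sqrt{3}\right) = - 2275 \left(4 - 8 \sqrt{3}\right) = -9100 + 18200 \sqrt{3}$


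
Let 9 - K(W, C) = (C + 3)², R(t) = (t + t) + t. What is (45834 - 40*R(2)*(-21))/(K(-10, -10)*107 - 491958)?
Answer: -25437/248119 ≈ -0.10252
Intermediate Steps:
R(t) = 3*t (R(t) = 2*t + t = 3*t)
K(W, C) = 9 - (3 + C)² (K(W, C) = 9 - (C + 3)² = 9 - (3 + C)²)
(45834 - 40*R(2)*(-21))/(K(-10, -10)*107 - 491958) = (45834 - 120*2*(-21))/((9 - (3 - 10)²)*107 - 491958) = (45834 - 40*6*(-21))/((9 - 1*(-7)²)*107 - 491958) = (45834 - 240*(-21))/((9 - 1*49)*107 - 491958) = (45834 + 5040)/((9 - 49)*107 - 491958) = 50874/(-40*107 - 491958) = 50874/(-4280 - 491958) = 50874/(-496238) = 50874*(-1/496238) = -25437/248119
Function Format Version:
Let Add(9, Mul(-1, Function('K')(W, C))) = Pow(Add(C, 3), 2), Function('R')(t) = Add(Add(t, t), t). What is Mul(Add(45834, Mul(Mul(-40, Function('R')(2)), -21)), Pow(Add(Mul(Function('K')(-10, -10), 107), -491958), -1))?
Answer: Rational(-25437, 248119) ≈ -0.10252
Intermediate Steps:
Function('R')(t) = Mul(3, t) (Function('R')(t) = Add(Mul(2, t), t) = Mul(3, t))
Function('K')(W, C) = Add(9, Mul(-1, Pow(Add(3, C), 2))) (Function('K')(W, C) = Add(9, Mul(-1, Pow(Add(C, 3), 2))) = Add(9, Mul(-1, Pow(Add(3, C), 2))))
Mul(Add(45834, Mul(Mul(-40, Function('R')(2)), -21)), Pow(Add(Mul(Function('K')(-10, -10), 107), -491958), -1)) = Mul(Add(45834, Mul(Mul(-40, Mul(3, 2)), -21)), Pow(Add(Mul(Add(9, Mul(-1, Pow(Add(3, -10), 2))), 107), -491958), -1)) = Mul(Add(45834, Mul(Mul(-40, 6), -21)), Pow(Add(Mul(Add(9, Mul(-1, Pow(-7, 2))), 107), -491958), -1)) = Mul(Add(45834, Mul(-240, -21)), Pow(Add(Mul(Add(9, Mul(-1, 49)), 107), -491958), -1)) = Mul(Add(45834, 5040), Pow(Add(Mul(Add(9, -49), 107), -491958), -1)) = Mul(50874, Pow(Add(Mul(-40, 107), -491958), -1)) = Mul(50874, Pow(Add(-4280, -491958), -1)) = Mul(50874, Pow(-496238, -1)) = Mul(50874, Rational(-1, 496238)) = Rational(-25437, 248119)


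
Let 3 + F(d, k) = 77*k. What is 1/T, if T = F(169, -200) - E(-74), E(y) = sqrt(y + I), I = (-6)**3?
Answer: I/(sqrt(290) - 15403*I) ≈ -6.4922e-5 + 7.1777e-8*I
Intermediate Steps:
I = -216
F(d, k) = -3 + 77*k
E(y) = sqrt(-216 + y) (E(y) = sqrt(y - 216) = sqrt(-216 + y))
T = -15403 - I*sqrt(290) (T = (-3 + 77*(-200)) - sqrt(-216 - 74) = (-3 - 15400) - sqrt(-290) = -15403 - I*sqrt(290) ≈ -15403.0 - 17.029*I)
1/T = 1/(-15403 - I*sqrt(290))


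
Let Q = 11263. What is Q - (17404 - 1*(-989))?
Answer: -7130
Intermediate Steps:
Q - (17404 - 1*(-989)) = 11263 - (17404 - 1*(-989)) = 11263 - (17404 + 989) = 11263 - 1*18393 = 11263 - 18393 = -7130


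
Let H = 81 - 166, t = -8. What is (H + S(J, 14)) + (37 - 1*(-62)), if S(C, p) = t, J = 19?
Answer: 6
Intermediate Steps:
S(C, p) = -8
H = -85
(H + S(J, 14)) + (37 - 1*(-62)) = (-85 - 8) + (37 - 1*(-62)) = -93 + (37 + 62) = -93 + 99 = 6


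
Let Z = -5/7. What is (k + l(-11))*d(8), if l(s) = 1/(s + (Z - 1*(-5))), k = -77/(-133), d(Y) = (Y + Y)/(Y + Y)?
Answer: 384/893 ≈ 0.43001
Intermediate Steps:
Z = -5/7 (Z = -5*1/7 = -5/7 ≈ -0.71429)
d(Y) = 1 (d(Y) = (2*Y)/((2*Y)) = (2*Y)*(1/(2*Y)) = 1)
k = 11/19 (k = -77*(-1/133) = 11/19 ≈ 0.57895)
l(s) = 1/(30/7 + s) (l(s) = 1/(s + (-5/7 - 1*(-5))) = 1/(s + (-5/7 + 5)) = 1/(s + 30/7) = 1/(30/7 + s))
(k + l(-11))*d(8) = (11/19 + 7/(30 + 7*(-11)))*1 = (11/19 + 7/(30 - 77))*1 = (11/19 + 7/(-47))*1 = (11/19 + 7*(-1/47))*1 = (11/19 - 7/47)*1 = (384/893)*1 = 384/893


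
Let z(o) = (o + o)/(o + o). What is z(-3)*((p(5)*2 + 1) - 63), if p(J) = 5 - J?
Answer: -62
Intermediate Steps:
z(o) = 1 (z(o) = (2*o)/((2*o)) = (2*o)*(1/(2*o)) = 1)
z(-3)*((p(5)*2 + 1) - 63) = 1*(((5 - 1*5)*2 + 1) - 63) = 1*(((5 - 5)*2 + 1) - 63) = 1*((0*2 + 1) - 63) = 1*((0 + 1) - 63) = 1*(1 - 63) = 1*(-62) = -62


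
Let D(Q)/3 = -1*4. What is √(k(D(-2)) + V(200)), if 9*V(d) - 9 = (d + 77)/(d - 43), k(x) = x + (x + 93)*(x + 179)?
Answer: √2998446445/471 ≈ 116.26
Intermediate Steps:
D(Q) = -12 (D(Q) = 3*(-1*4) = 3*(-4) = -12)
k(x) = x + (93 + x)*(179 + x)
V(d) = 1 + (77 + d)/(9*(-43 + d)) (V(d) = 1 + ((d + 77)/(d - 43))/9 = 1 + ((77 + d)/(-43 + d))/9 = 1 + (77 + d)/(9*(-43 + d)))
√(k(D(-2)) + V(200)) = √((16647 + (-12)² + 273*(-12)) + 10*(-31 + 200)/(9*(-43 + 200))) = √((16647 + 144 - 3276) + (10/9)*169/157) = √(13515 + (10/9)*(1/157)*169) = √(13515 + 1690/1413) = √(19098385/1413) = √2998446445/471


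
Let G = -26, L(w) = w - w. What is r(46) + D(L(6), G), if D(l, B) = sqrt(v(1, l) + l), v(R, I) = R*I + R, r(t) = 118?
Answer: 119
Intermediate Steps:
L(w) = 0
v(R, I) = R + I*R (v(R, I) = I*R + R = R + I*R)
D(l, B) = sqrt(1 + 2*l) (D(l, B) = sqrt(1*(1 + l) + l) = sqrt((1 + l) + l) = sqrt(1 + 2*l))
r(46) + D(L(6), G) = 118 + sqrt(1 + 2*0) = 118 + sqrt(1 + 0) = 118 + sqrt(1) = 118 + 1 = 119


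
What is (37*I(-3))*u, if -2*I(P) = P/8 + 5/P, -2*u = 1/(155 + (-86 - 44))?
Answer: -1813/2400 ≈ -0.75542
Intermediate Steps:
u = -1/50 (u = -1/(2*(155 + (-86 - 44))) = -1/(2*(155 - 130)) = -½/25 = -½*1/25 = -1/50 ≈ -0.020000)
I(P) = -5/(2*P) - P/16 (I(P) = -(P/8 + 5/P)/2 = -(5/P + P/8)/2 = -5/(2*P) - P/16)
(37*I(-3))*u = (37*((1/16)*(-40 - 1*(-3)²)/(-3)))*(-1/50) = (37*((1/16)*(-⅓)*(-40 - 1*9)))*(-1/50) = (37*((1/16)*(-⅓)*(-40 - 9)))*(-1/50) = (37*((1/16)*(-⅓)*(-49)))*(-1/50) = (37*(49/48))*(-1/50) = (1813/48)*(-1/50) = -1813/2400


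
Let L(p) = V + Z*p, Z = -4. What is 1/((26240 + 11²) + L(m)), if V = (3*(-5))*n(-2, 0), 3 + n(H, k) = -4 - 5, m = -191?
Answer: 1/27305 ≈ 3.6623e-5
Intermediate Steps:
n(H, k) = -12 (n(H, k) = -3 + (-4 - 5) = -3 - 9 = -12)
V = 180 (V = (3*(-5))*(-12) = -15*(-12) = 180)
L(p) = 180 - 4*p
1/((26240 + 11²) + L(m)) = 1/((26240 + 11²) + (180 - 4*(-191))) = 1/((26240 + 121) + (180 + 764)) = 1/(26361 + 944) = 1/27305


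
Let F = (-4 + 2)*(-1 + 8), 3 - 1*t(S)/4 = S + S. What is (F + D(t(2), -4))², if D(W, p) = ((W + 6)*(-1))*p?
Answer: 36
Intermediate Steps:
t(S) = 12 - 8*S (t(S) = 12 - 4*(S + S) = 12 - 8*S)
F = -14 (F = -2*7 = -14)
D(W, p) = p*(-6 - W) (D(W, p) = ((6 + W)*(-1))*p = (-6 - W)*p = p*(-6 - W))
(F + D(t(2), -4))² = (-14 - 1*(-4)*(6 + (12 - 8*2)))² = (-14 - 1*(-4)*(6 + (12 - 16)))² = (-14 - 1*(-4)*(6 - 4))² = (-14 - 1*(-4)*2)² = (-14 + 8)² = (-6)² = 36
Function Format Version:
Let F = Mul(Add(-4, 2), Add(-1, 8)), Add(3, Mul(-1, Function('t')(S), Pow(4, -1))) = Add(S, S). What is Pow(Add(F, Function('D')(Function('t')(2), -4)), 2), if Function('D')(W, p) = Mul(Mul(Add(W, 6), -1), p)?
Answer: 36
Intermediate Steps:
Function('t')(S) = Add(12, Mul(-8, S)) (Function('t')(S) = Add(12, Mul(-4, Add(S, S))) = Add(12, Mul(-4, Mul(2, S))) = Add(12, Mul(-8, S)))
F = -14 (F = Mul(-2, 7) = -14)
Function('D')(W, p) = Mul(p, Add(-6, Mul(-1, W))) (Function('D')(W, p) = Mul(Mul(Add(6, W), -1), p) = Mul(Add(-6, Mul(-1, W)), p) = Mul(p, Add(-6, Mul(-1, W))))
Pow(Add(F, Function('D')(Function('t')(2), -4)), 2) = Pow(Add(-14, Mul(-1, -4, Add(6, Add(12, Mul(-8, 2))))), 2) = Pow(Add(-14, Mul(-1, -4, Add(6, Add(12, -16)))), 2) = Pow(Add(-14, Mul(-1, -4, Add(6, -4))), 2) = Pow(Add(-14, Mul(-1, -4, 2)), 2) = Pow(Add(-14, 8), 2) = Pow(-6, 2) = 36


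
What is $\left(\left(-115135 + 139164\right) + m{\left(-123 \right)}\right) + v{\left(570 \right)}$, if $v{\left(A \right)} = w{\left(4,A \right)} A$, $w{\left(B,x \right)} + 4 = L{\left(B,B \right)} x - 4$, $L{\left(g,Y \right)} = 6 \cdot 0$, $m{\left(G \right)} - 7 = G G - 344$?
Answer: $34261$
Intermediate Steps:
$m{\left(G \right)} = -337 + G^{2}$ ($m{\left(G \right)} = 7 + \left(G G - 344\right) = 7 + \left(G^{2} - 344\right) = 7 + \left(-344 + G^{2}\right) = -337 + G^{2}$)
$L{\left(g,Y \right)} = 0$
$w{\left(B,x \right)} = -8$ ($w{\left(B,x \right)} = -4 - \left(4 + 0 x\right) = -4 + \left(0 - 4\right) = -4 - 4 = -8$)
$v{\left(A \right)} = - 8 A$
$\left(\left(-115135 + 139164\right) + m{\left(-123 \right)}\right) + v{\left(570 \right)} = \left(\left(-115135 + 139164\right) - \left(337 - \left(-123\right)^{2}\right)\right) - 4560 = \left(24029 + \left(-337 + 15129\right)\right) - 4560 = \left(24029 + 14792\right) - 4560 = 38821 - 4560 = 34261$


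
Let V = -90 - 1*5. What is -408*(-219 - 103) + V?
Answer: 131281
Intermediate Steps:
V = -95 (V = -90 - 5 = -95)
-408*(-219 - 103) + V = -408*(-219 - 103) - 95 = -408*(-322) - 95 = 131376 - 95 = 131281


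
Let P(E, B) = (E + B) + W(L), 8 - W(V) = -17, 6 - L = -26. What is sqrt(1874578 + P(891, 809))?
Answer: sqrt(1876303) ≈ 1369.8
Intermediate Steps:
L = 32 (L = 6 - 1*(-26) = 6 + 26 = 32)
W(V) = 25 (W(V) = 8 - 1*(-17) = 8 + 17 = 25)
P(E, B) = 25 + B + E (P(E, B) = (E + B) + 25 = (B + E) + 25 = 25 + B + E)
sqrt(1874578 + P(891, 809)) = sqrt(1874578 + (25 + 809 + 891)) = sqrt(1874578 + 1725) = sqrt(1876303)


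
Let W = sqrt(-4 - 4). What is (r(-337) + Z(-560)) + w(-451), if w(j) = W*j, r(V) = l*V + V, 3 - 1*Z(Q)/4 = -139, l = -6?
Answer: 2253 - 902*I*sqrt(2) ≈ 2253.0 - 1275.6*I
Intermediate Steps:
W = 2*I*sqrt(2) (W = sqrt(-8) = 2*I*sqrt(2) ≈ 2.8284*I)
Z(Q) = 568 (Z(Q) = 12 - 4*(-139) = 12 + 556 = 568)
r(V) = -5*V (r(V) = -6*V + V = -5*V)
w(j) = 2*I*j*sqrt(2) (w(j) = (2*I*sqrt(2))*j = 2*I*j*sqrt(2))
(r(-337) + Z(-560)) + w(-451) = (-5*(-337) + 568) + 2*I*(-451)*sqrt(2) = (1685 + 568) - 902*I*sqrt(2) = 2253 - 902*I*sqrt(2)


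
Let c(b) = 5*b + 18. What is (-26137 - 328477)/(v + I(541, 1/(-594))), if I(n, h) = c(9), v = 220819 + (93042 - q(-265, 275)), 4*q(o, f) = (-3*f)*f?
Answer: -1418456/1482571 ≈ -0.95675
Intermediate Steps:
q(o, f) = -3*f**2/4 (q(o, f) = ((-3*f)*f)/4 = (-3*f**2)/4 = -3*f**2/4)
v = 1482319/4 (v = 220819 + (93042 - (-3)*275**2/4) = 220819 + (93042 - (-3)*75625/4) = 220819 + (93042 - 1*(-226875/4)) = 220819 + (93042 + 226875/4) = 220819 + 599043/4 = 1482319/4 ≈ 3.7058e+5)
c(b) = 18 + 5*b
I(n, h) = 63 (I(n, h) = 18 + 5*9 = 18 + 45 = 63)
(-26137 - 328477)/(v + I(541, 1/(-594))) = (-26137 - 328477)/(1482319/4 + 63) = -354614/1482571/4 = -354614*4/1482571 = -1418456/1482571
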